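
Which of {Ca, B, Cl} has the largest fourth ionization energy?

B

After 3 electrons have been removed, what remains? Ca³⁺ is already 1 electron into the core; B³⁺ is the bare [He] core; Cl³⁺ still has 4 valence electrons.
Pulling an electron out of a noble-gas core costs far more than removing a remaining valence electron, so Ca and B sit at the high end of IE_4.
Tabulated IE_4 (kJ/mol): Ca 6491, B 25026, Cl 5159.
Hence IE_4: Cl < Ca < B.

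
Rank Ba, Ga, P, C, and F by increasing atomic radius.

F < C < P < Ga < Ba

C is in period 2, group 14; F is in period 2, group 17; P is in period 3, group 15; Ga is in period 4, group 13; Ba is in period 6, group 2.
Across a period the added protons contract the valence shell; down a group each new principal shell makes the atom larger.
Here both period and group differ, so the two effects have to be weighed against each other.
C > F: both are in period 2; the period trend gives C the larger value.
P > C: period and group pull opposite ways; the down-group shift dominates (111 vs 75 pm).
Ga > P: relative to P, both the across-period and down-group shifts push Ga's atomic radius up.
Ba > Ga: both effects reinforce here, so Ba is clearly the larger of the two.
For reference (pm): C 75, F 64, P 111, Ga 124, Ba 196.
So from smallest to largest: F < C < P < Ga < Ba.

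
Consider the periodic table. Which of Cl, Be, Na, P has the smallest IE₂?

Be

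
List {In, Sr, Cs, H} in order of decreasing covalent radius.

Cs, Sr, In, H

H is in period 1, group 1; Sr is in period 5, group 2; In is in period 5, group 13; Cs is in period 6, group 1.
Across a period the added protons contract the valence shell; down a group each new principal shell makes the atom larger.
Here both period and group differ, so the two effects have to be weighed against each other.
In > H: the two effects oppose for this pair; the down-group effect wins (142 vs 32 pm).
Sr > In: both are in period 5; the period trend gives Sr the larger value.
Cs > Sr: relative to Sr, both the across-period and down-group shifts push Cs's atomic radius up.
For reference (pm): H 32, Sr 185, In 142, Cs 232.
So from largest to smallest: Cs > Sr > In > H.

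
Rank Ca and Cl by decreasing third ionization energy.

IE_3 is the cost of taking one more electron from the +2 cation: Ca²⁺ is the bare [Ar] core; Cl²⁺ still has 5 valence electrons.
Breaking into a closed-shell core is much more expensive than removing a leftover valence electron — Ca has the largest IE_3 here.
Tabulated IE_3 (kJ/mol): Ca 4912, Cl 3822.
Putting it together, IE_3: Cl < Ca.

Ca, Cl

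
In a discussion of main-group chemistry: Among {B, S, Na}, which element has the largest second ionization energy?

Na

The second ionization energy removes an electron from the +1 ion. For each element: B⁺ still has 2 valence electrons; S⁺ still has 5 valence electrons; Na⁺ is the bare [Ne] core.
Breaking into a closed-shell core is much more expensive than removing a leftover valence electron — Na has the largest IE_2 here.
Valence configurations: B⁺ [He]2s², S⁺ [Ne]3s²3p³.
Tabulated IE_2 (kJ/mol): B 2427, S 2252, Na 4562.
Hence IE_2: S < B < Na.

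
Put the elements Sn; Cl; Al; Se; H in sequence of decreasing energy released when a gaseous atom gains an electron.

H is in period 1, group 1; Al is in period 3, group 13; Cl is in period 3, group 17; Se is in period 4, group 16; Sn is in period 5, group 14.
EA tends to increase across a period and decrease down a group, though the pattern is less regular than for IE or radius.
These span different periods and groups, so the two trends combine.
H > Al: the two effects oppose for this pair; the down-group effect wins (73 vs 42 kJ/mol).
Sn > H: the two effects oppose for this pair; the across-period effect wins (107 vs 73 kJ/mol).
Se > Sn: relative to Sn, both the across-period and down-group shifts push Se's electron affinity up.
Cl > Se: relative to Se, both the across-period and down-group shifts push Cl's electron affinity up.
For reference (kJ/mol): H 73, Al 42, Cl 349, Se 195, Sn 107.
So from highest to lowest: Cl > Se > Sn > H > Al.

Cl, Se, Sn, H, Al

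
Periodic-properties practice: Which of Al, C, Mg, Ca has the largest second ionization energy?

After 1 electron has been removed, what remains? Al⁺ still has 2 valence electrons; C⁺ still has 3 valence electrons; Mg⁺ still has 1 valence electron; Ca⁺ still has 1 valence electron.
All are still removing valence electrons, so compare the +1 ions as you would atoms: IE_2 generally rises across a period (higher Z_eff) and falls down a group (larger shell), subject to the usual subshell exceptions.
Valence configurations: Al⁺ [Ne]3s², C⁺ [He]2s²2p¹, Mg⁺ [Ne]3s¹, Ca⁺ [Ar]4s¹.
Tabulated IE_2 (kJ/mol): Al 1817, C 2353, Mg 1451, Ca 1145.
Putting it together, IE_2: Ca < Mg < Al < C.

C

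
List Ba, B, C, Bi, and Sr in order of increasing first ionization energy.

Ba < Sr < Bi < B < C

B is in period 2, group 13; C is in period 2, group 14; Sr is in period 5, group 2; Ba is in period 6, group 2; Bi is in period 6, group 15.
Removing the outermost electron gets harder across a period and easier down a group.
These span different periods and groups, so the two trends combine.
Sr > Ba: Sr sits above Ba in group 2, so the down-group effect alone puts Sr higher.
Bi > Sr: period and group pull opposite ways; the across-period shift dominates (703 vs 550 kJ/mol).
B > Bi: the two effects oppose for this pair; the down-group effect wins (801 vs 703 kJ/mol).
C > B: C lies to the right of B in period 2, so the across-period effect alone puts C higher.
For reference (kJ/mol): B 801, C 1086, Sr 550, Ba 503, Bi 703.
So from lowest to highest: Ba < Sr < Bi < B < C.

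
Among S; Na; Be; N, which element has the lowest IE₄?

S

Consider each +3 ion: S³⁺ still has 3 valence electrons; Na³⁺ is already 2 electrons into the core; Be³⁺ is already 1 electron into the core; N³⁺ still has 2 valence electrons.
Breaking into a closed-shell core is much more expensive than removing a leftover valence electron — Na and Be have the largest IE_4 here.
Valence configurations: S³⁺ [Ne]3s²3p¹, N³⁺ [He]2s².
The numbers (kJ/mol): S 4556, Na 9543, Be 21007, N 7475.
Overall IE_4 order: S < N < Na < Be.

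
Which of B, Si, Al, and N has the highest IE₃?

Consider each +2 ion: B²⁺ still has 1 valence electron; Si²⁺ still has 2 valence electrons; Al²⁺ still has 1 valence electron; N²⁺ still has 3 valence electrons.
All are still removing valence electrons, so compare the +2 ions as you would atoms: IE_3 generally rises across a period (higher Z_eff) and falls down a group (larger shell), subject to the usual subshell exceptions.
Valence configurations: B²⁺ [He]2s¹, Si²⁺ [Ne]3s², Al²⁺ [Ne]3s¹, N²⁺ [He]2s²2p¹.
Approximate IE_3 values (kJ/mol): B 3660, Si 3232, Al 2745, N 4578.
Overall IE_3 order: Al < Si < B < N.

N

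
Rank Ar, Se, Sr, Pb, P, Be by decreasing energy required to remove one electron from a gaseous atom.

Be is in period 2, group 2; P is in period 3, group 15; Ar is in period 3, group 18; Se is in period 4, group 16; Sr is in period 5, group 2; Pb is in period 6, group 14.
IE₁ increases left→right with effective nuclear charge and decreases top→bottom as the valence shell moves farther out.
Neither a single period nor a single group — weigh both effects.
Pb > Sr: period and group pull opposite ways; the across-period shift dominates (716 vs 550 kJ/mol).
Be > Pb: the two effects oppose for this pair; the down-group effect wins (900 vs 716 kJ/mol).
Se > Be: the two effects oppose for this pair; the across-period effect wins (941 vs 900 kJ/mol).
P > Se: the two effects oppose for this pair; the down-group effect wins (1012 vs 941 kJ/mol).
Ar > P: Ar lies to the right of P in period 3, so the across-period effect alone puts Ar higher.
For reference (kJ/mol): Be 900, P 1012, Ar 1521, Se 941, Sr 550, Pb 716.
So from highest to lowest: Ar > P > Se > Be > Pb > Sr.

Ar > P > Se > Be > Pb > Sr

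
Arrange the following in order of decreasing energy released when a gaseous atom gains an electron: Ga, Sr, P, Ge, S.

P is in period 3, group 15; S is in period 3, group 16; Ga is in period 4, group 13; Ge is in period 4, group 14; Sr is in period 5, group 2.
Atoms with high Z_eff and room in the valence shell (especially the halogens) have the most exothermic electron affinities.
Here both period and group differ, so the two effects have to be weighed against each other.
Ga > Sr: relative to Sr, both the across-period and down-group shifts push Ga's electron affinity up.
P > Ga: both effects reinforce here, so P is clearly the higher of the two.
Ge > P: this pair runs against the simple trend — see the exception note.
S > Ge: relative to Ge, both the across-period and down-group shifts push S's electron affinity up.
Note the exception: Ge has a higher electron affinity than P, contrary to the simple trend — adding an electron to P's half-filled np³ subshell costs electron-pairing energy.
For reference (kJ/mol): P 72, S 200, Ga 29, Ge 119, Sr 5.
So from highest to lowest: S > Ge > P > Ga > Sr.

S > Ge > P > Ga > Sr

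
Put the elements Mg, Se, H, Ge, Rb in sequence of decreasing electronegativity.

Se, H, Ge, Mg, Rb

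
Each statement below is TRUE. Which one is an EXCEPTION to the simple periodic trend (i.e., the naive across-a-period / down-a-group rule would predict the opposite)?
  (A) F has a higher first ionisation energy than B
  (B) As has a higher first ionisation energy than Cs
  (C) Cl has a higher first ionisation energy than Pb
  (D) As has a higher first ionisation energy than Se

The general trend: first ionisation energy increases across a period and decreases down a group.
(A) F (period 2, group 17) vs B (period 2, group 13): the stated order agrees with the simple trend.
(B) As (period 4, group 15) vs Cs (period 6, group 1): the stated order agrees with the simple trend.
(C) Cl (period 3, group 17) vs Pb (period 6, group 14): the stated order agrees with the simple trend.
(D) As (period 4, group 15) vs Se (period 4, group 16): the stated order contradicts the simple trend.
The exception is (D): Se (4p⁴) ionizes more easily than half-filled As (4p³).

(D)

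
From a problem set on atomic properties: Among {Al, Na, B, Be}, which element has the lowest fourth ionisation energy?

Consider each +3 ion: Al³⁺ is the bare [Ne] core; Na³⁺ is already 2 electrons into the core; B³⁺ is the bare [He] core; Be³⁺ is already 1 electron into the core.
All of these are removing an electron from a noble-gas core or deeper; the smaller core (lower principal quantum number) is held far more tightly, and within a period the higher nuclear charge binds the same core more tightly.
The numbers (kJ/mol): Al 11577, Na 9543, B 25026, Be 21007.
Overall IE_4 order: Na < Al < Be < B.

Na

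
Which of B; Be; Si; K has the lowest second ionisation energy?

Si

IE_2 is the cost of taking one more electron from the +1 cation: B⁺ still has 2 valence electrons; Be⁺ still has 1 valence electron; Si⁺ still has 3 valence electrons; K⁺ is the bare [Ar] core.
Core electrons are held far more tightly than valence electrons, so K tops the IE_2 order.
Valence configurations: B⁺ [He]2s², Be⁺ [He]2s¹, Si⁺ [Ne]3s²3p¹.
The numbers (kJ/mol): B 2427, Be 1757, Si 1577, K 3052.
Hence IE_2: Si < Be < B < K.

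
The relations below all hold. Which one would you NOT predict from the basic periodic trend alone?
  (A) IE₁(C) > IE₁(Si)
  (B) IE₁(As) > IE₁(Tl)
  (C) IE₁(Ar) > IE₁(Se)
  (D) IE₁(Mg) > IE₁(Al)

The general trend: first ionisation energy increases across a period and decreases down a group.
(A) C (period 2, group 14) vs Si (period 3, group 14): the stated order agrees with the simple trend.
(B) As (period 4, group 15) vs Tl (period 6, group 13): the stated order agrees with the simple trend.
(C) Ar (period 3, group 18) vs Se (period 4, group 16): the stated order agrees with the simple trend.
(D) Mg (period 3, group 2) vs Al (period 3, group 13): the stated order contradicts the simple trend.
The exception is (D): Al's single 3p electron is easier to remove than one from Mg's filled 3s².

(D)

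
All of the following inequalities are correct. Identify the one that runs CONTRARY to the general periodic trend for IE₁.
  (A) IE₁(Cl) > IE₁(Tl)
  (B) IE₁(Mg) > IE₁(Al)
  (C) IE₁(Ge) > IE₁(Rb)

The general trend: IE₁ increases across a period and decreases down a group.
(A) Cl (period 3, group 17) vs Tl (period 6, group 13): the stated order agrees with the simple trend.
(B) Mg (period 3, group 2) vs Al (period 3, group 13): the stated order contradicts the simple trend.
(C) Ge (period 4, group 14) vs Rb (period 5, group 1): the stated order agrees with the simple trend.
The exception is (B): Al's single 3p electron is easier to remove than one from Mg's filled 3s².

(B)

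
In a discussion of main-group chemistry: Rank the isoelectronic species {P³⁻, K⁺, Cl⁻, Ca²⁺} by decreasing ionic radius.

P³⁻ > Cl⁻ > K⁺ > Ca²⁺

All of these have 18 electrons, so size is governed by nuclear charge alone: the more protons, the stronger the pull on the same electron cloud, and the smaller the ion.
Nuclear charges: Ca²⁺ (Z=20), K⁺ (Z=19), Cl⁻ (Z=17), P³⁻ (Z=15).
Largest to smallest: P³⁻ > Cl⁻ > K⁺ > Ca²⁺.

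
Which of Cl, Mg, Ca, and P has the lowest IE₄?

P

Consider each +3 ion: Cl³⁺ still has 4 valence electrons; Mg³⁺ is already 1 electron into the core; Ca³⁺ is already 1 electron into the core; P³⁺ still has 2 valence electrons.
Pulling an electron out of a noble-gas core costs far more than removing a remaining valence electron, so Ca and Mg sit at the high end of IE_4.
Valence configurations: Cl³⁺ [Ne]3s²3p², P³⁺ [Ne]3s².
Approximate IE_4 values (kJ/mol): Cl 5159, Mg 10543, Ca 6491, P 4964.
Putting it together, IE_4: P < Cl < Ca < Mg.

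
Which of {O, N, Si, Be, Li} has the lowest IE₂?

Si

After 1 electron has been removed, what remains? O⁺ still has 5 valence electrons; N⁺ still has 4 valence electrons; Si⁺ still has 3 valence electrons; Be⁺ still has 1 valence electron; Li⁺ is the bare [He] core.
Breaking into a closed-shell core is much more expensive than removing a leftover valence electron — Li has the largest IE_2 here.
Valence configurations: O⁺ [He]2s²2p³, N⁺ [He]2s²2p², Si⁺ [Ne]3s²3p¹, Be⁺ [He]2s¹.
Tabulated IE_2 (kJ/mol): O 3388, N 2856, Si 1577, Be 1757, Li 7298.
Hence IE_2: Si < Be < N < O < Li.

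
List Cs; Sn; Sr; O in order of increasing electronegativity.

Cs < Sr < Sn < O

EN rises left→right (higher Z_eff, smaller atoms) and falls top→bottom (larger, more shielded atoms).
Here both period and group differ, so the two effects have to be weighed against each other.
Sr > Cs: relative to Cs, both the across-period and down-group shifts push Sr's electronegativity up.
Sn > Sr: both are in period 5; the period trend gives Sn the larger value.
O > Sn: relative to Sn, both the across-period and down-group shifts push O's electronegativity up.
Approximate values (Pauling): O 3.44, Sr 0.95, Sn 1.96, Cs 0.79.
So from lowest to highest: Cs < Sr < Sn < O.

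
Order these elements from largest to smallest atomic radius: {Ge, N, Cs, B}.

B is in period 2, group 13; N is in period 2, group 15; Ge is in period 4, group 14; Cs is in period 6, group 1.
Across a period the added protons contract the valence shell; down a group each new principal shell makes the atom larger.
These span different periods and groups, so the two trends combine.
B > N: both are in period 2; the period trend gives B the larger value.
Ge > B: period and group pull opposite ways; the down-group shift dominates (121 vs 85 pm).
Cs > Ge: both effects reinforce here, so Cs is clearly the larger of the two.
For reference (pm): B 85, N 71, Ge 121, Cs 232.
So from largest to smallest: Cs > Ge > B > N.

Cs, Ge, B, N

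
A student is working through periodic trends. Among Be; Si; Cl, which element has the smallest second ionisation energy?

Si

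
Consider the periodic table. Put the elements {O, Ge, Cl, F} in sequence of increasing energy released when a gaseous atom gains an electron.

O is in period 2, group 16; F is in period 2, group 17; Cl is in period 3, group 17; Ge is in period 4, group 14.
Adding an electron releases more energy for atoms nearer the top right (short of the noble gases).
Neither a single period nor a single group — weigh both effects.
O > Ge: both effects reinforce here, so O is clearly the higher of the two.
F > O: both are in period 2; the period trend gives F the larger value.
Cl > F: this pair runs against the simple trend — see the exception note.
Note the exception: Cl has a higher electron affinity than F, contrary to the simple trend — F's small 2p subshell makes the incoming electron feel strong e⁻–e⁻ repulsion, so Cl actually releases more energy on gaining an electron.
Approximate values (kJ/mol): O 141, F 328, Cl 349, Ge 119.
So from lowest to highest: Ge < O < F < Cl.

Ge, O, F, Cl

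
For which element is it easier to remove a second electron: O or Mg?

Mg

The second ionization energy removes an electron from the +1 ion. For each element: O⁺ still has 5 valence electrons; Mg⁺ still has 1 valence electron.
All are still removing valence electrons, so compare the +1 ions as you would atoms: IE_2 generally rises across a period (higher Z_eff) and falls down a group (larger shell), subject to the usual subshell exceptions.
Valence configurations: O⁺ [He]2s²2p³, Mg⁺ [Ne]3s¹.
Approximate IE_2 values (kJ/mol): O 3388, Mg 1451.
Hence IE_2: Mg < O.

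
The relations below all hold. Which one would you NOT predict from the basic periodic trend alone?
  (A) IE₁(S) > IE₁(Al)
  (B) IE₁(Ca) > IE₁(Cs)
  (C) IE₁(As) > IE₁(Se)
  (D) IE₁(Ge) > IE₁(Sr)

The general trend: first ionization energy increases across a period and decreases down a group.
(A) S (period 3, group 16) vs Al (period 3, group 13): the stated order agrees with the simple trend.
(B) Ca (period 4, group 2) vs Cs (period 6, group 1): the stated order agrees with the simple trend.
(C) As (period 4, group 15) vs Se (period 4, group 16): the stated order contradicts the simple trend.
(D) Ge (period 4, group 14) vs Sr (period 5, group 2): the stated order agrees with the simple trend.
The exception is (C): Se (4p⁴) ionizes more easily than half-filled As (4p³).

(C)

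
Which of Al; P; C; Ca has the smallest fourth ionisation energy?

The fourth ionization energy removes an electron from the +3 ion. For each element: Al³⁺ is the bare [Ne] core; P³⁺ still has 2 valence electrons; C³⁺ still has 1 valence electron; Ca³⁺ is already 1 electron into the core.
Breaking into a closed-shell core is much more expensive than removing a leftover valence electron — Ca and Al have the largest IE_4 here.
Valence configurations: P³⁺ [Ne]3s², C³⁺ [He]2s¹.
Approximate IE_4 values (kJ/mol): Al 11577, P 4964, C 6223, Ca 6491.
Hence IE_4: P < C < Ca < Al.

P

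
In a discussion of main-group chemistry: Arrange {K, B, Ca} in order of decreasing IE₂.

K, B, Ca

The second ionization energy removes an electron from the +1 ion. For each element: K⁺ is the bare [Ar] core; B⁺ still has 2 valence electrons; Ca⁺ still has 1 valence electron.
Core electrons are held far more tightly than valence electrons, so K tops the IE_2 order.
Valence configurations: B⁺ [He]2s², Ca⁺ [Ar]4s¹.
Tabulated IE_2 (kJ/mol): K 3052, B 2427, Ca 1145.
Hence IE_2: Ca < B < K.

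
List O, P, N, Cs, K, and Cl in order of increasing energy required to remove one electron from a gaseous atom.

Cs < K < P < Cl < O < N

IE₁ increases left→right with effective nuclear charge and decreases top→bottom as the valence shell moves farther out.
Neither a single period nor a single group — weigh both effects.
K > Cs: they share group 1; the group trend gives K the larger value.
P > K: relative to K, both the across-period and down-group shifts push P's first ionization energy up.
Cl > P: both are in period 3; the period trend gives Cl the larger value.
O > Cl: the two effects oppose for this pair; the down-group effect wins (1314 vs 1251 kJ/mol).
N > O: this pair runs against the simple trend — see the exception note.
Note the exception: N has a higher first ionization energy than O, contrary to the simple trend — pairing an electron in O's 2p⁴ costs repulsion energy, so O ionizes more easily than half-filled N (2p³).
For reference (kJ/mol): N 1402, O 1314, P 1012, Cl 1251, K 419, Cs 376.
So from lowest to highest: Cs < K < P < Cl < O < N.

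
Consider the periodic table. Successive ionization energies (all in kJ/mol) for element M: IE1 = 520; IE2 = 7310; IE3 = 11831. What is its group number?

Look for the largest jump between consecutive ionization energies: IE2/IE1 ≈ 14.1, far larger than any earlier ratio.
That jump marks the point where a core electron is being removed. So the atom has 1 valence electron.
A main-group element with 1 valence electron is in group 1.

Group 1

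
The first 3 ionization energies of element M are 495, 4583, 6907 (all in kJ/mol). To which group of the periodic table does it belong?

Look for the largest jump between consecutive ionization energies: IE2/IE1 ≈ 9.3, far larger than any earlier ratio.
That jump marks the point where a core electron is being removed. So the atom has 1 valence electron.
A main-group element with 1 valence electron is in group 1.

Group 1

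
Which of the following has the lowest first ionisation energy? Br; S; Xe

S

S is in period 3, group 16; Br is in period 4, group 17; Xe is in period 5, group 18.
Across a period the outer electron is held more tightly (higher IE₁); down a group it sits in a higher shell, more shielded, and comes off more easily.
A diagonal step moves right (one effect) and down (the opposite effect) at once.
Br > S: the two effects oppose for this pair; the across-period effect wins (1140 vs 1000 kJ/mol).
Xe > Br: the two effects oppose for this pair; the across-period effect wins (1170 vs 1140 kJ/mol).
Approximate values (kJ/mol): S 1000, Br 1140, Xe 1170.
The lowest first ionisation energy among these belongs to S.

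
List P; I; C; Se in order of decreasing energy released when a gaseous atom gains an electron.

C is in period 2, group 14; P is in period 3, group 15; Se is in period 4, group 16; I is in period 5, group 17.
Electron affinity generally becomes more exothermic across a period toward the halogens and less exothermic down a group.
A diagonal step moves right (one effect) and down (the opposite effect) at once.
C > P: the two effects oppose for this pair; the down-group effect wins (122 vs 72 kJ/mol).
Se > C: period and group pull opposite ways; the across-period shift dominates (195 vs 122 kJ/mol).
I > Se: period and group pull opposite ways; the across-period shift dominates (295 vs 195 kJ/mol).
For reference (kJ/mol): C 122, P 72, Se 195, I 295.
So from highest to lowest: I > Se > C > P.

I > Se > C > P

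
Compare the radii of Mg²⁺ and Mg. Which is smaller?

Mg²⁺

Forming Mg²⁺ removes 2 electrons from Mg. Fewer electrons for the same nuclear charge means less shielding and a higher Z_eff on the remaining electrons, and for main-group metals the entire outer shell is lost.
A cation is smaller than its parent atom: Mg²⁺ < Mg.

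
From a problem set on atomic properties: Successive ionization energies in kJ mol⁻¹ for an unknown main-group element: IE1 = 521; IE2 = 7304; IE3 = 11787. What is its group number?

Look for the largest jump between consecutive ionization energies: IE2/IE1 ≈ 14.0, far larger than any earlier ratio.
That jump marks the point where a core electron is being removed. So the atom has 1 valence electron.
A main-group element with 1 valence electron is in group 1.

Group 1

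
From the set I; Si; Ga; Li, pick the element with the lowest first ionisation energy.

Li is in period 2, group 1; Si is in period 3, group 14; Ga is in period 4, group 13; I is in period 5, group 17.
IE₁ increases left→right with effective nuclear charge and decreases top→bottom as the valence shell moves farther out.
These span different periods and groups, so the two trends combine.
Ga > Li: period and group pull opposite ways; the across-period shift dominates (579 vs 520 kJ/mol).
Si > Ga: relative to Ga, both the across-period and down-group shifts push Si's first ionization energy up.
I > Si: period and group pull opposite ways; the across-period shift dominates (1008 vs 786 kJ/mol).
Tabulated first ionization energy (kJ/mol): Li 520, Si 786, Ga 579, I 1008.
The lowest first ionisation energy among these belongs to Li.

Li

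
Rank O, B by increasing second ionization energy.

IE_2 is the cost of taking one more electron from the +1 cation: O⁺ still has 5 valence electrons; B⁺ still has 2 valence electrons.
All are still removing valence electrons, so compare the +1 ions as you would atoms: IE_2 generally rises across a period (higher Z_eff) and falls down a group (larger shell), subject to the usual subshell exceptions.
Valence configurations: O⁺ [He]2s²2p³, B⁺ [He]2s².
The numbers (kJ/mol): O 3388, B 2427.
Putting it together, IE_2: B < O.

B < O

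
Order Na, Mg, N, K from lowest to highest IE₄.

After 3 electrons have been removed, what remains? Na³⁺ is already 2 electrons into the core; Mg³⁺ is already 1 electron into the core; N³⁺ still has 2 valence electrons; K³⁺ is already 2 electrons into the core.
Usually core removal costs more than valence removal, but here the competition is close: a tightly held n=2 valence electron can cost more to remove than an n=3 core electron, so the actual values have to decide it.
Tabulated IE_4 (kJ/mol): Na 9543, Mg 10543, N 7475, K 5877.
Putting it together, IE_4: K < N < Na < Mg.

K, N, Na, Mg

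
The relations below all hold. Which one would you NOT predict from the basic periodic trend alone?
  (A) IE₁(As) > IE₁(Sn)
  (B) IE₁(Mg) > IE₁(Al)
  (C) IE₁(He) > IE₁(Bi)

(B)

The general trend: first ionisation energy increases across a period and decreases down a group.
(A) As (period 4, group 15) vs Sn (period 5, group 14): the stated order agrees with the simple trend.
(B) Mg (period 3, group 2) vs Al (period 3, group 13): the stated order contradicts the simple trend.
(C) He (period 1, group 18) vs Bi (period 6, group 15): the stated order agrees with the simple trend.
The exception is (B): Al's single 3p electron is easier to remove than one from Mg's filled 3s².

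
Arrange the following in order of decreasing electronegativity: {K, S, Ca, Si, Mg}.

S > Si > Mg > Ca > K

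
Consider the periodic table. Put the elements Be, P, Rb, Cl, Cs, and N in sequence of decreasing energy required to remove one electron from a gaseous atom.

N > Cl > P > Be > Rb > Cs

Be is in period 2, group 2; N is in period 2, group 15; P is in period 3, group 15; Cl is in period 3, group 17; Rb is in period 5, group 1; Cs is in period 6, group 1.
First ionization energy rises across a period (greater Z_eff holds electrons more tightly) and falls down a group (valence electrons are farther from the nucleus).
Here both period and group differ, so the two effects have to be weighed against each other.
Rb > Cs: they share group 1; the group trend gives Rb the larger value.
Be > Rb: both effects reinforce here, so Be is clearly the higher of the two.
P > Be: the two effects oppose for this pair; the across-period effect wins (1012 vs 900 kJ/mol).
Cl > P: Cl lies to the right of P in period 3, so the across-period effect alone puts Cl higher.
N > Cl: the two effects oppose for this pair; the down-group effect wins (1402 vs 1251 kJ/mol).
For reference (kJ/mol): Be 900, N 1402, P 1012, Cl 1251, Rb 403, Cs 376.
So from highest to lowest: N > Cl > P > Be > Rb > Cs.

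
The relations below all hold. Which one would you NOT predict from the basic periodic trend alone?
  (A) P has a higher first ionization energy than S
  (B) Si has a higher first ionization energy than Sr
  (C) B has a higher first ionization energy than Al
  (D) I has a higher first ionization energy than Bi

(A)

The general trend: first ionization energy increases across a period and decreases down a group.
(A) P (period 3, group 15) vs S (period 3, group 16): the stated order contradicts the simple trend.
(B) Si (period 3, group 14) vs Sr (period 5, group 2): the stated order agrees with the simple trend.
(C) B (period 2, group 13) vs Al (period 3, group 13): the stated order agrees with the simple trend.
(D) I (period 5, group 17) vs Bi (period 6, group 15): the stated order agrees with the simple trend.
The exception is (A): S (3p⁴) ionizes more easily than half-filled P (3p³) because the paired 3p electron in S is pushed out by e⁻–e⁻ repulsion.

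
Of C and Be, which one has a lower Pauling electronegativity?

Be

Atoms toward the upper right of the periodic table pull bonding electrons most strongly.
All lie in period 2, so electronegativity increases left to right.
So Be has the lower Pauling electronegativity (Be < C).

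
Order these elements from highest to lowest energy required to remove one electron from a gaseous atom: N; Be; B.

N > Be > B

Be is in period 2, group 2; B is in period 2, group 13; N is in period 2, group 15.
First ionization energy rises across a period (greater Z_eff holds electrons more tightly) and falls down a group (valence electrons are farther from the nucleus).
All lie in period 2; the across-period trend (first ionization energy increases left to right) applies, with the exception below.
Note the exception: Be has a higher first ionization energy than B, contrary to the simple trend — removing B's lone 2p electron is easier than breaking Be's filled 2s².
For reference (kJ/mol): Be 900, B 801, N 1402.
So from highest to lowest: N > Be > B.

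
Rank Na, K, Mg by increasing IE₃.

K < Na < Mg

Consider each +2 ion: Na²⁺ is already 1 electron into the core; K²⁺ is already 1 electron into the core; Mg²⁺ is the bare [Ne] core.
All of these are removing an electron from a noble-gas core or deeper; the smaller core (lower principal quantum number) is held far more tightly, and within a period the higher nuclear charge binds the same core more tightly.
The numbers (kJ/mol): Na 6910, K 4420, Mg 7733.
Hence IE_3: K < Na < Mg.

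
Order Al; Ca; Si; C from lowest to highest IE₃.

Al, Si, C, Ca

IE_3 is the cost of taking one more electron from the +2 cation: Al²⁺ still has 1 valence electron; Ca²⁺ is the bare [Ar] core; Si²⁺ still has 2 valence electrons; C²⁺ still has 2 valence electrons.
Breaking into a closed-shell core is much more expensive than removing a leftover valence electron — Ca has the largest IE_3 here.
Valence configurations: Al²⁺ [Ne]3s¹, Si²⁺ [Ne]3s², C²⁺ [He]2s².
The numbers (kJ/mol): Al 2745, Ca 4912, Si 3232, C 4620.
Hence IE_3: Al < Si < C < Ca.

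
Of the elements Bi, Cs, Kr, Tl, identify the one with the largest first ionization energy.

Kr

Kr is in period 4, group 18; Cs is in period 6, group 1; Tl is in period 6, group 13; Bi is in period 6, group 15.
Across a period the outer electron is held more tightly (higher IE₁); down a group it sits in a higher shell, more shielded, and comes off more easily.
These span different periods and groups, so the two trends combine.
Tl > Cs: both are in period 6; the period trend gives Tl the larger value.
Bi > Tl: Bi lies to the right of Tl in period 6, so the across-period effect alone puts Bi higher.
Kr > Bi: relative to Bi, both the across-period and down-group shifts push Kr's first ionization energy up.
Tabulated first ionization energy (kJ/mol): Kr 1351, Cs 376, Tl 589, Bi 703.
The largest first ionization energy among these belongs to Kr.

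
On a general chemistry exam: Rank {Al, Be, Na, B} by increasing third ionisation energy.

Al < B < Na < Be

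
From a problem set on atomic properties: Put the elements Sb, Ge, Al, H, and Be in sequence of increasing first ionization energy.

Al, Ge, Sb, Be, H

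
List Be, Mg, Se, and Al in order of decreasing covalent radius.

Be is in period 2, group 2; Mg is in period 3, group 2; Al is in period 3, group 13; Se is in period 4, group 16.
Moving right in a period, electrons are added to the same shell under a stronger nuclear pull, so atoms get smaller; moving down, a new shell is opened and atoms get larger.
Neither a single period nor a single group — weigh both effects.
Se > Be: the two effects oppose for this pair; the down-group effect wins (116 vs 102 pm).
Al > Se: the two effects oppose for this pair; the across-period effect wins (126 vs 116 pm).
Mg > Al: Mg lies to the left of Al in period 3, so the across-period effect alone puts Mg larger.
For reference (pm): Be 102, Mg 139, Al 126, Se 116.
So from largest to smallest: Mg > Al > Se > Be.

Mg, Al, Se, Be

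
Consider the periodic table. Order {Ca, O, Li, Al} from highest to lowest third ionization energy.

Li, O, Ca, Al

The third ionization energy removes an electron from the +2 ion. For each element: Ca²⁺ is the bare [Ar] core; O²⁺ still has 4 valence electrons; Li²⁺ is already 1 electron into the core; Al²⁺ still has 1 valence electron.
Usually core removal costs more than valence removal, but here the competition is close: a tightly held n=2 valence electron can cost more to remove than an n=3 core electron, so the actual values have to decide it.
Valence configurations: O²⁺ [He]2s²2p², Al²⁺ [Ne]3s¹.
Tabulated IE_3 (kJ/mol): Ca 4912, O 5300, Li 11815, Al 2745.
So the third ionization energies run Al < Ca < O < Li.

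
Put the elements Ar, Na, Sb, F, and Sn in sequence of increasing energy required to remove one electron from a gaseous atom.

First ionization energy rises across a period (greater Z_eff holds electrons more tightly) and falls down a group (valence electrons are farther from the nucleus).
Here both period and group differ, so the two effects have to be weighed against each other.
Sn > Na: period and group pull opposite ways; the across-period shift dominates (709 vs 496 kJ/mol).
Sb > Sn: Sb lies to the right of Sn in period 5, so the across-period effect alone puts Sb higher.
Ar > Sb: both effects reinforce here, so Ar is clearly the higher of the two.
F > Ar: period and group pull opposite ways; the down-group shift dominates (1681 vs 1521 kJ/mol).
Approximate values (kJ/mol): F 1681, Na 496, Ar 1521, Sn 709, Sb 831.
So from lowest to highest: Na < Sn < Sb < Ar < F.

Na < Sn < Sb < Ar < F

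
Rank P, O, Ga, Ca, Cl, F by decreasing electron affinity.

O is in period 2, group 16; F is in period 2, group 17; P is in period 3, group 15; Cl is in period 3, group 17; Ca is in period 4, group 2; Ga is in period 4, group 13.
Adding an electron releases more energy for atoms nearer the top right (short of the noble gases).
Here both period and group differ, so the two effects have to be weighed against each other.
Ga > Ca: Ga lies to the right of Ca in period 4, so the across-period effect alone puts Ga higher.
P > Ga: both effects reinforce here, so P is clearly the higher of the two.
O > P: relative to P, both the across-period and down-group shifts push O's electron affinity up.
F > O: both are in period 2; the period trend gives F the larger value.
Cl > F: this pair runs against the simple trend — see the exception note.
Note the exception: Cl has a higher electron affinity than F, contrary to the simple trend — F's small 2p subshell makes the incoming electron feel strong e⁻–e⁻ repulsion, so Cl actually releases more energy on gaining an electron.
Tabulated electron affinity (kJ/mol): O 141, F 328, P 72, Cl 349, Ca 2, Ga 29.
So from highest to lowest: Cl > F > O > P > Ga > Ca.

Cl > F > O > P > Ga > Ca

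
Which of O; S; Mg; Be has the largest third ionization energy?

Consider each +2 ion: O²⁺ still has 4 valence electrons; S²⁺ still has 4 valence electrons; Mg²⁺ is the bare [Ne] core; Be²⁺ is the bare [He] core.
Core electrons are held far more tightly than valence electrons, so Mg and Be top the IE_3 order.
Valence configurations: O²⁺ [He]2s²2p², S²⁺ [Ne]3s²3p².
The numbers (kJ/mol): O 5300, S 3357, Mg 7733, Be 14849.
Overall IE_3 order: S < O < Mg < Be.

Be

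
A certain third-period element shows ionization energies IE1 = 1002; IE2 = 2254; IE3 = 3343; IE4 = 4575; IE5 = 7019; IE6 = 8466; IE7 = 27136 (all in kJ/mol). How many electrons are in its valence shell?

Look for the largest jump between consecutive ionization energies: IE7/IE6 ≈ 3.2, far larger than any earlier ratio.
That jump marks the point where a core electron is being removed. So the atom has 6 valence electrons.

6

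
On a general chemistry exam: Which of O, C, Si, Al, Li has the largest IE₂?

Consider each +1 ion: O⁺ still has 5 valence electrons; C⁺ still has 3 valence electrons; Si⁺ still has 3 valence electrons; Al⁺ still has 2 valence electrons; Li⁺ is the bare [He] core.
Pulling an electron out of a noble-gas core costs far more than removing a remaining valence electron, so Li sits at the high end of IE_2.
Valence configurations: O⁺ [He]2s²2p³, C⁺ [He]2s²2p¹, Si⁺ [Ne]3s²3p¹, Al⁺ [Ne]3s².
Si⁺ loses a lone 3p electron whereas Al⁺ must break into a filled 3s² pair, so IE_2(Al) > IE_2(Si) even though Si has the higher nuclear charge.
Approximate IE_2 values (kJ/mol): O 3388, C 2353, Si 1577, Al 1817, Li 7298.
Putting it together, IE_2: Si < Al < C < O < Li.

Li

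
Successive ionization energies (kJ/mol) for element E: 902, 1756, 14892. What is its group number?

Group 2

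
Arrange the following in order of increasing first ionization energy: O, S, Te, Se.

Te < Se < S < O

IE₁ increases left→right with effective nuclear charge and decreases top→bottom as the valence shell moves farther out.
All are in group 16, so first ionization energy increases up the group.
So from lowest to highest: Te < Se < S < O.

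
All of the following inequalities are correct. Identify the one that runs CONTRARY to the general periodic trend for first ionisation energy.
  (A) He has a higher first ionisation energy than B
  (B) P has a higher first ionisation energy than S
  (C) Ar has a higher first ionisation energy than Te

(B)

The general trend: first ionisation energy increases across a period and decreases down a group.
(A) He (period 1, group 18) vs B (period 2, group 13): the stated order agrees with the simple trend.
(B) P (period 3, group 15) vs S (period 3, group 16): the stated order contradicts the simple trend.
(C) Ar (period 3, group 18) vs Te (period 5, group 16): the stated order agrees with the simple trend.
The exception is (B): S (3p⁴) ionizes more easily than half-filled P (3p³) because the paired 3p electron in S is pushed out by e⁻–e⁻ repulsion.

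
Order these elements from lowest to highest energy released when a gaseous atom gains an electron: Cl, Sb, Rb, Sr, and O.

O is in period 2, group 16; Cl is in period 3, group 17; Rb is in period 5, group 1; Sr is in period 5, group 2; Sb is in period 5, group 15.
Electron affinity generally becomes more exothermic across a period toward the halogens and less exothermic down a group.
Here both period and group differ, so the two effects have to be weighed against each other.
Rb > Sr: this pair runs against the simple trend — see the exception note.
Sb > Rb: both are in period 5; the period trend gives Sb the larger value.
O > Sb: relative to Sb, both the across-period and down-group shifts push O's electron affinity up.
Cl > O: the two effects oppose for this pair; the across-period effect wins (349 vs 141 kJ/mol).
Note the exception: Rb has a higher electron affinity than Sr, contrary to the simple trend — adding an electron to Sr (ns²) has to open a new, higher-energy np subshell, which is unfavourable.
For reference (kJ/mol): O 141, Cl 349, Rb 47, Sr 5, Sb 103.
So from lowest to highest: Sr < Rb < Sb < O < Cl.

Sr < Rb < Sb < O < Cl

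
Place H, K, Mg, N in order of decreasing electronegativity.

N, H, Mg, K

H is in period 1, group 1; N is in period 2, group 15; Mg is in period 3, group 2; K is in period 4, group 1.
EN rises left→right (higher Z_eff, smaller atoms) and falls top→bottom (larger, more shielded atoms).
These span different periods and groups, so the two trends combine.
Mg > K: relative to K, both the across-period and down-group shifts push Mg's electronegativity up.
H > Mg: period and group pull opposite ways; the down-group shift dominates (2.20 vs 1.31).
N > H: period and group pull opposite ways; the across-period shift dominates (3.04 vs 2.20).
For reference (Pauling): H 2.20, N 3.04, Mg 1.31, K 0.82.
So from highest to lowest: N > H > Mg > K.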